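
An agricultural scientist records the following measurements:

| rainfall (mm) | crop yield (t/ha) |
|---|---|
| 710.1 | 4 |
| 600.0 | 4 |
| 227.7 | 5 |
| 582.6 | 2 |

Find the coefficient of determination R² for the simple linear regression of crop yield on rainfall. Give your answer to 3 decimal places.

0.266

n = 4, Σx = 2120.4, Σy = 15, Σxy = 7544.1, Σx² = 1255512.06, Σy² = 61
Sxx = Σx² − (Σx)²/n = 1255512.06 − 1124024.04 = 131488.02
Sxy = Σxy − (Σx)(Σy)/n = 7544.1 − 7951.5 = -407.4
Syy = Σy² − (Σy)²/n = 61 − 56.25 = 4.75
R² = Sxy²/(Sxx·Syy) = (-407.4)²/(131488.02·4.75) = 0.265743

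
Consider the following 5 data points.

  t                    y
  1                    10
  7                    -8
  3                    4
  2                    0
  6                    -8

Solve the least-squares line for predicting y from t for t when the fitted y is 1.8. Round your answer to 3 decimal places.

n = 5, Σx = 19, Σy = -2, Σxy = -82, Σx² = 99
Sxx = Σx² − (Σx)²/n = 99 − 72.2 = 26.8
Sxy = Σxy − (Σx)(Σy)/n = -82 − (-7.6) = -74.4
b = Sxy/Sxx = -74.4/26.8 = -2.776119
a = ȳ − b·x̄ = -0.4 − (-2.776119)·3.8 = 10.149254
Set a + b·x = 1.8: x = (1.8 − 10.149254) / (-2.776119) = 3.007527

3.008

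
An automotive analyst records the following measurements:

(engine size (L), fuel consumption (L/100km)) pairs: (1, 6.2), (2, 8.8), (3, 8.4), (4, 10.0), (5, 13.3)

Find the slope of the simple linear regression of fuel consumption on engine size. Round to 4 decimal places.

n = 5, Σx = 15, Σy = 46.7, Σxy = 155.5, Σx² = 55
Sxx = Σx² − (Σx)²/n = 55 − 45 = 10
Sxy = Σxy − (Σx)(Σy)/n = 155.5 − 140.1 = 15.4
b = Sxy/Sxx = 15.4/10 = 1.54

1.5400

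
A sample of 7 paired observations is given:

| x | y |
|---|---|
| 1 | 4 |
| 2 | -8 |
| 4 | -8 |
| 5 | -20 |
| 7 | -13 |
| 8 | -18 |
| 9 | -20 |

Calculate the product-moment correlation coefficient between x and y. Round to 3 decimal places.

-0.838

n = 7, Σx = 36, Σy = -83, Σxy = -559, Σx² = 240, Σy² = 1437
Sxx = Σx² − (Σx)²/n = 240 − 185.142857 = 54.857143
Sxy = Σxy − (Σx)(Σy)/n = -559 − (-426.857143) = -132.142857
Syy = Σy² − (Σy)²/n = 1437 − 984.142857 = 452.857143
r = Sxy/√(Sxx·Syy) = -132.142857/√(24842.448980) = -132.142857/157.614876 = -0.838391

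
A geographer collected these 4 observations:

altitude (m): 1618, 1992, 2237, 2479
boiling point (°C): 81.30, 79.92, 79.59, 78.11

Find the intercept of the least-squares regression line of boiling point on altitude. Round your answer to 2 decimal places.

86.98

n = 4, Σx = 8326, Σy = 318.92, Σxy = 662421.56, Σx² = 17735598
Sxx = Σx² − (Σx)²/n = 17735598 − 17330569 = 405029
Sxy = Σxy − (Σx)(Σy)/n = 662421.56 − 663831.98 = -1410.42
b = Sxy/Sxx = -1410.42/405029 = -0.003482
a = ȳ − b·x̄ = 79.73 − (-0.003482)·2081.5 = 86.978343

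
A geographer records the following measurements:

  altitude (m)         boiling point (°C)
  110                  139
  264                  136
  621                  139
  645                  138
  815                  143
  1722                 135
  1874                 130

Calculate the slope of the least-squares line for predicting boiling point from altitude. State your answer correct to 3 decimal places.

n = 7, Σx = 6051, Σy = 960, Σxy = 819158, Σx² = 8024847
Sxx = Σx² − (Σx)²/n = 8024847 − 5230657.285714 = 2794189.714286
Sxy = Σxy − (Σx)(Σy)/n = 819158 − 829851.428571 = -10693.428571
b = Sxy/Sxx = -10693.428571/2794189.714286 = -0.003827

-0.004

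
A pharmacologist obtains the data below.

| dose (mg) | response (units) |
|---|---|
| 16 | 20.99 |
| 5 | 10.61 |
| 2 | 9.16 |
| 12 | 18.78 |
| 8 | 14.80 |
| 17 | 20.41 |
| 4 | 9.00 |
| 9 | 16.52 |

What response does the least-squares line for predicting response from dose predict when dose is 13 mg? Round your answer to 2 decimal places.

n = 8, Σx = 73, Σy = 120.27, Σxy = 1282.62, Σx² = 879
Sxx = Σx² − (Σx)²/n = 879 − 666.125 = 212.875
Sxy = Σxy − (Σx)(Σy)/n = 1282.62 − 1097.46375 = 185.15625
b = Sxy/Sxx = 185.15625/212.875 = 0.869789
a = ȳ − b·x̄ = 15.03375 − 0.869789·9.125 = 7.096929
ŷ(13) = a + b·13 = 7.096929 + 0.869789·13 = 18.404181

18.40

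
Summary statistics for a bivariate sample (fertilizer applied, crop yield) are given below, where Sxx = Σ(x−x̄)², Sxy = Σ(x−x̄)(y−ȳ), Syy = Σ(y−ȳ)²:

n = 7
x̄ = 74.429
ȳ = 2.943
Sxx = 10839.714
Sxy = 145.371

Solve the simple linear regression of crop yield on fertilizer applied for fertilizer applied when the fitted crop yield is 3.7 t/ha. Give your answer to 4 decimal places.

b = Sxy/Sxx = 145.371/10839.714 = 0.013411
a = ȳ − b·x̄ = 2.943 − 0.013411·74.429 = 1.944835
Set a + b·x = 3.7: x = (3.7 − 1.944835) / 0.013411 = 130.875358

130.8754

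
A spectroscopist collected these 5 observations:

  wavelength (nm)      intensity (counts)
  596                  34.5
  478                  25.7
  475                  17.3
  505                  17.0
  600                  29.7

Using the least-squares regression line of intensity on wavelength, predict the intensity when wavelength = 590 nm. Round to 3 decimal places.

30.696

n = 5, Σx = 2654, Σy = 124.2, Σxy = 67469.1, Σx² = 1424350
Sxx = Σx² − (Σx)²/n = 1424350 − 1408743.2 = 15606.8
Sxy = Σxy − (Σx)(Σy)/n = 67469.1 − 65925.36 = 1543.74
b = Sxy/Sxx = 1543.74/15606.8 = 0.098915
a = ȳ − b·x̄ = 24.84 − 0.098915·530.8 = -27.663857
ŷ(590) = a + b·590 = -27.663857 + 0.098915·590 = 30.695743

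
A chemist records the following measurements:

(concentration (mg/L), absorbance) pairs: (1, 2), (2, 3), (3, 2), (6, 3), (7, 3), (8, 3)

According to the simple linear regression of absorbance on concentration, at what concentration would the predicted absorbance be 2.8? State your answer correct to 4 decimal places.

5.6067

n = 6, Σx = 27, Σy = 16, Σxy = 77, Σx² = 163
Sxx = Σx² − (Σx)²/n = 163 − 121.5 = 41.5
Sxy = Σxy − (Σx)(Σy)/n = 77 − 72 = 5
b = Sxy/Sxx = 5/41.5 = 0.120482
a = ȳ − b·x̄ = 2.666667 − 0.120482·4.5 = 2.124498
Set a + b·x = 2.8: x = (2.8 − 2.124498) / 0.120482 = 5.606667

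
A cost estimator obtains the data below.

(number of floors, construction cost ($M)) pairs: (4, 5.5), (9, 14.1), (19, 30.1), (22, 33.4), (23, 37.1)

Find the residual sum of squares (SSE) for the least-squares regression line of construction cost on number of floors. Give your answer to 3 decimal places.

2.512

n = 5, Σx = 77, Σy = 120.2, Σxy = 2308.9, Σx² = 1471, Σy² = 3627.04
Sxx = Σx² − (Σx)²/n = 1471 − 1185.8 = 285.2
Sxy = Σxy − (Σx)(Σy)/n = 2308.9 − 1851.08 = 457.82
Syy = Σy² − (Σy)²/n = 3627.04 − 2889.608 = 737.432
b = Sxy/Sxx = 457.82/285.2 = 1.605259
SSE = Syy − b·Sxy = 737.432 − 1.605259·457.82 = 2.512111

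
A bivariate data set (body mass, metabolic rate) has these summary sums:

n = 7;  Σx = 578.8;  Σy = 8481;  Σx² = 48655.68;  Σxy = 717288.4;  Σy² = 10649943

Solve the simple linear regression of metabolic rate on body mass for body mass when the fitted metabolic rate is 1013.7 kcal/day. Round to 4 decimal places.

72.8459

Sxx = Σx² − (Σx)²/n = 48655.68 − 47858.491429 = 797.188571
Sxy = Σxy − (Σx)(Σy)/n = 717288.4 − 701257.542857 = 16030.857143
b = Sxy/Sxx = 16030.857143/797.188571 = 20.109241
a = ȳ − b·x̄ = 1211.571429 − 20.109241·82.685714 = -451.175531
Set a + b·x = 1013.7: x = (1013.7 − (-451.175531)) / 20.109241 = 72.845889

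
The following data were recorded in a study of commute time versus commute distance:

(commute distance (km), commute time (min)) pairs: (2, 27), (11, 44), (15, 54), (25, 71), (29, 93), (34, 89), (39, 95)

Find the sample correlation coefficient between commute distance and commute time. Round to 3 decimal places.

0.978

n = 7, Σx = 155, Σy = 473, Σxy = 12551, Σx² = 4493, Σy² = 36217
Sxx = Σx² − (Σx)²/n = 4493 − 3432.142857 = 1060.857143
Sxy = Σxy − (Σx)(Σy)/n = 12551 − 10473.571429 = 2077.428571
Syy = Σy² − (Σy)²/n = 36217 − 31961.285714 = 4255.714286
r = Sxy/√(Sxx·Syy) = 2077.428571/√(4514704.897959) = 2077.428571/2124.783494 = 0.977713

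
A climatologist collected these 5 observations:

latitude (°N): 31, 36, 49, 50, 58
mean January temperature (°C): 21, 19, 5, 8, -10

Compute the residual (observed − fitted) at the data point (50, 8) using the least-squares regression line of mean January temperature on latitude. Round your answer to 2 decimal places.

5.02

n = 5, Σx = 224, Σy = 43, Σxy = 1400, Σx² = 10522
Sxx = Σx² − (Σx)²/n = 10522 − 10035.2 = 486.8
Sxy = Σxy − (Σx)(Σy)/n = 1400 − 1926.4 = -526.4
b = Sxy/Sxx = -526.4/486.8 = -1.081348
a = ȳ − b·x̄ = 8.6 − (-1.081348)·44.8 = 57.044371
ŷ(50) = 57.044371 + (-1.081348)·50 = 2.976993
residual = y − ŷ = 8 − 2.976993 = 5.023007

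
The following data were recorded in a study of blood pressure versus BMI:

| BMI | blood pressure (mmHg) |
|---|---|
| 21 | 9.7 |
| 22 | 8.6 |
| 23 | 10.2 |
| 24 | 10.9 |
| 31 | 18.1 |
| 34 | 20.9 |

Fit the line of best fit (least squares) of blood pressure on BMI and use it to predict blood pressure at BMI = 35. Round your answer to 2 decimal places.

21.76

n = 6, Σx = 155, Σy = 78.4, Σxy = 2160.8, Σx² = 4147
Sxx = Σx² − (Σx)²/n = 4147 − 4004.166667 = 142.833333
Sxy = Σxy − (Σx)(Σy)/n = 2160.8 − 2025.333333 = 135.466667
b = Sxy/Sxx = 135.466667/142.833333 = 0.948425
a = ȳ − b·x̄ = 13.066667 − 0.948425·25.833333 = -11.434306
ŷ(35) = a + b·35 = -11.434306 + 0.948425·35 = 21.760560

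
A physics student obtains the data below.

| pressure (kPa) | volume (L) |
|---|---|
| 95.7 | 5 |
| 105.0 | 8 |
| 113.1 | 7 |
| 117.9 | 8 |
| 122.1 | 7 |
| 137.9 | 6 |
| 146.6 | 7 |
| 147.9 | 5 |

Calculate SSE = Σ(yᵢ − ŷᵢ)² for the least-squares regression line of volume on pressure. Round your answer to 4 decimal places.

9.4707

n = 8, Σx = 986.2, Σy = 53, Σxy = 6501.2, Σx² = 124166.3, Σy² = 361
Sxx = Σx² − (Σx)²/n = 124166.3 − 121573.805 = 2592.495
Sxy = Σxy − (Σx)(Σy)/n = 6501.2 − 6533.575 = -32.375
Syy = Σy² − (Σy)²/n = 361 − 351.125 = 9.875
b = Sxy/Sxx = -32.375/2592.495 = -0.012488
SSE = Syy − b·Sxy = 9.875 − (-0.012488)·(-32.375) = 9.470702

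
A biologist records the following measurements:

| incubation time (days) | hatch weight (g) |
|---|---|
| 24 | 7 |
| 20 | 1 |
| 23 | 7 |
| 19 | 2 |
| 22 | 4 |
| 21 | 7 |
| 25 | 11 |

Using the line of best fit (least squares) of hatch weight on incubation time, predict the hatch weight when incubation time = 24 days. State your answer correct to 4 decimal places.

n = 7, Σx = 154, Σy = 39, Σxy = 897, Σx² = 3416
Sxx = Σx² − (Σx)²/n = 3416 − 3388 = 28
Sxy = Σxy − (Σx)(Σy)/n = 897 − 858 = 39
b = Sxy/Sxx = 39/28 = 1.392857
a = ȳ − b·x̄ = 5.571429 − 1.392857·22 = -25.071429
ŷ(24) = a + b·24 = -25.071429 + 1.392857·24 = 8.357143

8.3571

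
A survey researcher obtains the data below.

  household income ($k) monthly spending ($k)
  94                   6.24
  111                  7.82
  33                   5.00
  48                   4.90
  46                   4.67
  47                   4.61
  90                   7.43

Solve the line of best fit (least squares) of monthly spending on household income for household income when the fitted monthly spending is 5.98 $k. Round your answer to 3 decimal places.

n = 7, Σx = 469, Σy = 40.67, Σxy = 2954.97, Σx² = 36975
Sxx = Σx² − (Σx)²/n = 36975 − 31423 = 5552
Sxy = Σxy − (Σx)(Σy)/n = 2954.97 − 2724.89 = 230.08
b = Sxy/Sxx = 230.08/5552 = 0.041441
a = ȳ − b·x̄ = 5.81 − 0.041441·67 = 3.033458
Set a + b·x = 5.98: x = (5.98 − 3.033458) / 0.041441 = 71.102225

71.102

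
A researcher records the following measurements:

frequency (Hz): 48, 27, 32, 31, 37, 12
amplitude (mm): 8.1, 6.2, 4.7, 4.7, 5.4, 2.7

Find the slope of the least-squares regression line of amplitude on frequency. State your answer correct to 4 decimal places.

0.1329

n = 6, Σx = 187, Σy = 31.8, Σxy = 1084.5, Σx² = 6531
Sxx = Σx² − (Σx)²/n = 6531 − 5828.166667 = 702.833333
Sxy = Σxy − (Σx)(Σy)/n = 1084.5 − 991.1 = 93.4
b = Sxy/Sxx = 93.4/702.833333 = 0.132891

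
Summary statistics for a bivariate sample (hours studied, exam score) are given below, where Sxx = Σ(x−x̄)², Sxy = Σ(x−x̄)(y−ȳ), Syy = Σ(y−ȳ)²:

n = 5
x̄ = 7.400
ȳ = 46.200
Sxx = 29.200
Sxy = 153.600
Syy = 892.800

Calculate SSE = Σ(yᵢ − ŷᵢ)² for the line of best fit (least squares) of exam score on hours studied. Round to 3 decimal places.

b = Sxy/Sxx = 153.6/29.2 = 5.260274
SSE = Syy − b·Sxy = 892.8 − 5.260274·153.6 = 84.821918

84.822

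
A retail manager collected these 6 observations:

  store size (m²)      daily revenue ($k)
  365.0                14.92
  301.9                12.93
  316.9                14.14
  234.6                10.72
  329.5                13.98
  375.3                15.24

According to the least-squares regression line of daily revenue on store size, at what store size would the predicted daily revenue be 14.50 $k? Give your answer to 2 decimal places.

346.92

n = 6, Σx = 1923.2, Σy = 81.93, Σxy = 26671.227, Σx² = 629251.72
Sxx = Σx² − (Σx)²/n = 629251.72 − 616449.706667 = 12802.013333
Sxy = Σxy − (Σx)(Σy)/n = 26671.227 − 26261.296 = 409.931
b = Sxy/Sxx = 409.931/12802.013333 = 0.032021
a = ȳ − b·x̄ = 13.655 − 0.032021·320.533333 = 3.391259
Set a + b·x = 14.50: x = (14.50 − 3.391259) / 0.032021 = 346.922412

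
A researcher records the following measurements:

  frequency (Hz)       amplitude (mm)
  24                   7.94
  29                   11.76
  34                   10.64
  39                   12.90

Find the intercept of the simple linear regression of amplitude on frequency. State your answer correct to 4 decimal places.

n = 4, Σx = 126, Σy = 43.24, Σxy = 1396.46, Σx² = 4094
Sxx = Σx² − (Σx)²/n = 4094 − 3969 = 125
Sxy = Σxy − (Σx)(Σy)/n = 1396.46 − 1362.06 = 34.4
b = Sxy/Sxx = 34.4/125 = 0.2752
a = ȳ − b·x̄ = 10.81 − 0.2752·31.5 = 2.1412

2.1412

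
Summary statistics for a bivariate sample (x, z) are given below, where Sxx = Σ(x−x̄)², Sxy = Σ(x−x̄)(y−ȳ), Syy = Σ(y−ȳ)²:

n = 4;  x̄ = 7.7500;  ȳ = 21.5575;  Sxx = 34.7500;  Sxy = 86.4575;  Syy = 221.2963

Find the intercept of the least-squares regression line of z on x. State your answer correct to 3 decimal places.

2.276

b = Sxy/Sxx = 86.4575/34.75 = 2.487986
a = ȳ − b·x̄ = 21.5575 − 2.487986·7.75 = 2.275612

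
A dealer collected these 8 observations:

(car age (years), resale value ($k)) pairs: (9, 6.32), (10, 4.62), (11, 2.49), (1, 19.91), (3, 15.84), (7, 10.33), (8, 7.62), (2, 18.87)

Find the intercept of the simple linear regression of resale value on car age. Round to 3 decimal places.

21.756

n = 8, Σx = 51, Σy = 86, Σxy = 368.91, Σx² = 429
Sxx = Σx² − (Σx)²/n = 429 − 325.125 = 103.875
Sxy = Σxy − (Σx)(Σy)/n = 368.91 − 548.25 = -179.34
b = Sxy/Sxx = -179.34/103.875 = -1.726498
a = ȳ − b·x̄ = 10.75 − (-1.726498)·6.375 = 21.756426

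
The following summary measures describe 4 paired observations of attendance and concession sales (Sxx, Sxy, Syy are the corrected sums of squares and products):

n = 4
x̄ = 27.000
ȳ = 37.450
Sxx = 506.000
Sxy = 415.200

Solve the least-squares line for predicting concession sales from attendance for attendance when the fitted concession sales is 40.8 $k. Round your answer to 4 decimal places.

b = Sxy/Sxx = 415.2/506 = 0.820553
a = ȳ − b·x̄ = 37.45 − 0.820553·27 = 15.295059
Set a + b·x = 40.8: x = (40.8 − 15.295059) / 0.820553 = 31.082611

31.0826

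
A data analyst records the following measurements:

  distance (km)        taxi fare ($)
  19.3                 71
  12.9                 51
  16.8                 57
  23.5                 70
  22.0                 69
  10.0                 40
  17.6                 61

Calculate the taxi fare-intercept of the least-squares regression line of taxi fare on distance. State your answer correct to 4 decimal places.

20.0083

n = 7, Σx = 122.1, Σy = 419, Σxy = 7622.4, Σx² = 2267.15
Sxx = Σx² − (Σx)²/n = 2267.15 − 2129.772857 = 137.377143
Sxy = Σxy − (Σx)(Σy)/n = 7622.4 − 7308.557143 = 313.842857
b = Sxy/Sxx = 313.842857/137.377143 = 2.284535
a = ȳ − b·x̄ = 59.857143 − 2.284535·17.442857 = 20.008330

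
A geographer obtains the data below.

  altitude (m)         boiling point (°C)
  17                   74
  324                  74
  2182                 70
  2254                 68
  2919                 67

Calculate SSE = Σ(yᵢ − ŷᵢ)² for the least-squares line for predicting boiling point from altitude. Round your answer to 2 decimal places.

1.99

n = 5, Σx = 7696, Σy = 353, Σxy = 526819, Σx² = 18467466, Σy² = 24965
Sxx = Σx² − (Σx)²/n = 18467466 − 11845683.2 = 6621782.8
Sxy = Σxy − (Σx)(Σy)/n = 526819 − 543337.6 = -16518.6
Syy = Σy² − (Σy)²/n = 24965 − 24921.8 = 43.2
b = Sxy/Sxx = -16518.6/6621782.8 = -0.002495
SSE = Syy − b·Sxy = 43.2 − (-0.002495)·(-16518.6) = 1.992948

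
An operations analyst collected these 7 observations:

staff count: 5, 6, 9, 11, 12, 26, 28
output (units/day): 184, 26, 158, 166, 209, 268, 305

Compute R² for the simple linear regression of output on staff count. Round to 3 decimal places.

0.669

n = 7, Σx = 97, Σy = 1316, Σxy = 22340, Σx² = 1867, Σy² = 295582
Sxx = Σx² − (Σx)²/n = 1867 − 1344.142857 = 522.857143
Sxy = Σxy − (Σx)(Σy)/n = 22340 − 18236 = 4104
Syy = Σy² − (Σy)²/n = 295582 − 247408 = 48174
R² = Sxy²/(Sxx·Syy) = (4104)²/(522.857143·48174) = 0.668681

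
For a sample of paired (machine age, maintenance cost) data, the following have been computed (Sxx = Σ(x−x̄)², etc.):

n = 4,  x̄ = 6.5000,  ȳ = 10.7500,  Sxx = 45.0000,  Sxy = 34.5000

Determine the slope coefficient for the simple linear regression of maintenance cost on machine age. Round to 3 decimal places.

b = Sxy/Sxx = 34.5/45 = 0.766667

0.767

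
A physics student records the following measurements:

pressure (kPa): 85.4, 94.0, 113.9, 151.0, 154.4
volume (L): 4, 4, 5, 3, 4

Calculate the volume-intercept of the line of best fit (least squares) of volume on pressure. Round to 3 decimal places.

5.096

n = 5, Σx = 598.7, Σy = 20, Σxy = 2357.7, Σx² = 75742.73
Sxx = Σx² − (Σx)²/n = 75742.73 − 71688.338 = 4054.392
Sxy = Σxy − (Σx)(Σy)/n = 2357.7 − 2394.8 = -37.1
b = Sxy/Sxx = -37.1/4054.392 = -0.009151
a = ȳ − b·x̄ = 4 − (-0.009151)·119.74 = 5.095689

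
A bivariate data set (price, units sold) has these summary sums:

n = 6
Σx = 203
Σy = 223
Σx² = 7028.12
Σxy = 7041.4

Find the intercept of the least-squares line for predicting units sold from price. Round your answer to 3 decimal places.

143.653

Sxx = Σx² − (Σx)²/n = 7028.12 − 6868.166667 = 159.953333
Sxy = Σxy − (Σx)(Σy)/n = 7041.4 − 7544.833333 = -503.433333
b = Sxy/Sxx = -503.433333/159.953333 = -3.147376
a = ȳ − b·x̄ = 37.166667 − (-3.147376)·33.833333 = 143.652899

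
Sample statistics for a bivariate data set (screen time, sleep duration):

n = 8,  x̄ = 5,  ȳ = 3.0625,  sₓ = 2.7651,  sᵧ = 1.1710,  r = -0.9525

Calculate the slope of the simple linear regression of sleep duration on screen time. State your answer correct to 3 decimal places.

b = r · sᵧ/sₓ = -0.9525 · 1.171/2.7651 = -0.403377

-0.403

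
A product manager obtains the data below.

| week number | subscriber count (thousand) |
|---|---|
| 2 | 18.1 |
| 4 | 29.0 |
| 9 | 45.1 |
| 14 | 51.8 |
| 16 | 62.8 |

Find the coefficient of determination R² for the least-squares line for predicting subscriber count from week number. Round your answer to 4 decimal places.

n = 5, Σx = 45, Σy = 206.8, Σxy = 2288.1, Σx² = 553, Σy² = 9829.7
Sxx = Σx² − (Σx)²/n = 553 − 405 = 148
Sxy = Σxy − (Σx)(Σy)/n = 2288.1 − 1861.2 = 426.9
Syy = Σy² − (Σy)²/n = 9829.7 − 8553.248 = 1276.452
R² = Sxy²/(Sxx·Syy) = (426.9)²/(148·1276.452) = 0.964686

0.9647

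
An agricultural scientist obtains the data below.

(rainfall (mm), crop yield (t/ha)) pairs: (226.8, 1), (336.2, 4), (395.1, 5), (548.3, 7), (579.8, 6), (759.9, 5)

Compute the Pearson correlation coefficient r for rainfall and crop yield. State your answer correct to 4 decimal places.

n = 6, Σx = 2846.1, Σy = 28, Σxy = 14663.5, Σx² = 1534821.63, Σy² = 152
Sxx = Σx² − (Σx)²/n = 1534821.63 − 1350047.535 = 184774.095
Sxy = Σxy − (Σx)(Σy)/n = 14663.5 − 13281.8 = 1381.7
Syy = Σy² − (Σy)²/n = 152 − 130.666667 = 21.333333
r = Sxy/√(Sxx·Syy) = 1381.7/√(3941847.36) = 1381.7/1985.408613 = 0.695927

0.6959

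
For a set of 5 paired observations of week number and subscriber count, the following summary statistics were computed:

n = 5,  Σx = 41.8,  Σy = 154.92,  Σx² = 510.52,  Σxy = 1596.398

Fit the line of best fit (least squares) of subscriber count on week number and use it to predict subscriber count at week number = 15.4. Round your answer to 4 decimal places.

44.1515

Sxx = Σx² − (Σx)²/n = 510.52 − 349.448 = 161.072
Sxy = Σxy − (Σx)(Σy)/n = 1596.398 − 1295.1312 = 301.2668
b = Sxy/Sxx = 301.2668/161.072 = 1.870386
a = ȳ − b·x̄ = 30.984 − 1.870386·8.36 = 15.347574
ŷ(15.4) = a + b·15.4 = 15.347574 + 1.870386·15.4 = 44.151517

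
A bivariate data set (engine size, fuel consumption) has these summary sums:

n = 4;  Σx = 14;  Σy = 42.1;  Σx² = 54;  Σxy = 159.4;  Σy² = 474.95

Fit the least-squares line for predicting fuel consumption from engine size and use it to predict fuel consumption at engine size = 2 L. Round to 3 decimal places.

6.910

Sxx = Σx² − (Σx)²/n = 54 − 49 = 5
Sxy = Σxy − (Σx)(Σy)/n = 159.4 − 147.35 = 12.05
b = Sxy/Sxx = 12.05/5 = 2.41
a = ȳ − b·x̄ = 10.525 − 2.41·3.5 = 2.09
ŷ(2) = a + b·2 = 2.09 + 2.41·2 = 6.91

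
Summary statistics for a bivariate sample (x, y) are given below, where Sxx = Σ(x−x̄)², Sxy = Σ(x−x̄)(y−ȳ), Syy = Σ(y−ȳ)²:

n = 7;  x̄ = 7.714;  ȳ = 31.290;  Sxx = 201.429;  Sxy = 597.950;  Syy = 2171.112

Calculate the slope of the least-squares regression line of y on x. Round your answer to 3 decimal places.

b = Sxy/Sxx = 597.95/201.429 = 2.968540

2.969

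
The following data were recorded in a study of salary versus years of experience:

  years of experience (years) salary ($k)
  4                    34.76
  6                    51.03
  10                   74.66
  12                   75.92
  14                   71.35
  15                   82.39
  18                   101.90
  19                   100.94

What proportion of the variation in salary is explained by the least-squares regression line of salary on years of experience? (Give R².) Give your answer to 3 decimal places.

0.927

n = 8, Σx = 98, Σy = 592.95, Σxy = 8089.67, Σx² = 1402, Σy² = 47601.7087
Sxx = Σx² − (Σx)²/n = 1402 − 1200.5 = 201.5
Sxy = Σxy − (Σx)(Σy)/n = 8089.67 − 7263.6375 = 826.0325
Syy = Σy² − (Σy)²/n = 47601.7087 − 43948.712813 = 3652.995888
R² = Sxy²/(Sxx·Syy) = (826.0325)²/(201.5·3652.995888) = 0.926979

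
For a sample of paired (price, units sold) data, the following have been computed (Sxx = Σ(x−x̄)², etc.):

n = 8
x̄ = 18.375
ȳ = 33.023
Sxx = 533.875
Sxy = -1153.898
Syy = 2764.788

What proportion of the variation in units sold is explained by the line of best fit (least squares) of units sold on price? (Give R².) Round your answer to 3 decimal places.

R² = Sxy²/(Sxx·Syy) = (-1153.898)²/(533.875·2764.788) = 0.902056

0.902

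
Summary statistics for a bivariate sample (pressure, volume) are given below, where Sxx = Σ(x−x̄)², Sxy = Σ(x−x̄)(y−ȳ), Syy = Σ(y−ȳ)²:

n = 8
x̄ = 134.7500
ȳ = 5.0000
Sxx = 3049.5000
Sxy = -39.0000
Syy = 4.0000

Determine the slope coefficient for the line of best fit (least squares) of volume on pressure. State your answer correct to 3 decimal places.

-0.013

b = Sxy/Sxx = -39/3049.5 = -0.012789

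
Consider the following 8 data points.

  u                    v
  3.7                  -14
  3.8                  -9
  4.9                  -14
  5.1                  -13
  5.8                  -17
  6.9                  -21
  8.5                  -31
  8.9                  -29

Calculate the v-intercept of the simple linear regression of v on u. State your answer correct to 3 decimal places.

n = 8, Σx = 47.6, Σy = -148, Σxy = -986, Σx² = 310.86
Sxx = Σx² − (Σx)²/n = 310.86 − 283.22 = 27.64
Sxy = Σxy − (Σx)(Σy)/n = -986 − (-880.6) = -105.4
b = Sxy/Sxx = -105.4/27.64 = -3.813314
a = ȳ − b·x̄ = -18.5 − (-3.813314)·5.95 = 4.189219

4.189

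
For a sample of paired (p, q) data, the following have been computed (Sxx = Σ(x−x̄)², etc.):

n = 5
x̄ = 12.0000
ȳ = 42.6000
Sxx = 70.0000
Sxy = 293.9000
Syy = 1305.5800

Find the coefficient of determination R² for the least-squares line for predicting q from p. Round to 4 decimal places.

R² = Sxy²/(Sxx·Syy) = (293.9)²/(70·1305.58) = 0.945143

0.9451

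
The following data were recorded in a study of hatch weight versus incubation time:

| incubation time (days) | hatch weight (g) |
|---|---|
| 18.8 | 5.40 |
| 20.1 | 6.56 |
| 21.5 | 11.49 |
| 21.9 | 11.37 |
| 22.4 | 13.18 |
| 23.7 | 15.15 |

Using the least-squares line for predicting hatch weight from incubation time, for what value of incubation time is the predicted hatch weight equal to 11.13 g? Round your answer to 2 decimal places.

n = 6, Σx = 128.4, Σy = 63.15, Σxy = 1383.701, Σx² = 2762.76
Sxx = Σx² − (Σx)²/n = 2762.76 − 2747.76 = 15
Sxy = Σxy − (Σx)(Σy)/n = 1383.701 − 1351.41 = 32.291
b = Sxy/Sxx = 32.291/15 = 2.152733
a = ȳ − b·x̄ = 10.525 − 2.152733·21.4 = -35.543493
Set a + b·x = 11.13: x = (11.13 − (-35.543493)) / 2.152733 = 21.681038

21.68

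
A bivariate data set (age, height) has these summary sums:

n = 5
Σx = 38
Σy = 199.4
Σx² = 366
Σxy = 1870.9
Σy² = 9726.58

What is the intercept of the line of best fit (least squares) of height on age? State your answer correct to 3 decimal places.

4.887

Sxx = Σx² − (Σx)²/n = 366 − 288.8 = 77.2
Sxy = Σxy − (Σx)(Σy)/n = 1870.9 − 1515.44 = 355.46
b = Sxy/Sxx = 355.46/77.2 = 4.604404
a = ȳ − b·x̄ = 39.88 − 4.604404·7.6 = 4.886528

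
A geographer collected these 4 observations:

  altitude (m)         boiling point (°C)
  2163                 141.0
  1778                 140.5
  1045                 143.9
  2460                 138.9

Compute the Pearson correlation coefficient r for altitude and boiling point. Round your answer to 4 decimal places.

n = 4, Σx = 7446, Σy = 564.3, Σxy = 1046861.5, Σx² = 14983478, Σy² = 79621.67
Sxx = Σx² − (Σx)²/n = 14983478 − 13860729 = 1122749
Sxy = Σxy − (Σx)(Σy)/n = 1046861.5 − 1050444.45 = -3582.95
Syy = Σy² − (Σy)²/n = 79621.67 − 79608.6225 = 13.0475
r = Sxy/√(Sxx·Syy) = -3582.95/√(14649067.5775) = -3582.95/3827.410035 = -0.936129

-0.9361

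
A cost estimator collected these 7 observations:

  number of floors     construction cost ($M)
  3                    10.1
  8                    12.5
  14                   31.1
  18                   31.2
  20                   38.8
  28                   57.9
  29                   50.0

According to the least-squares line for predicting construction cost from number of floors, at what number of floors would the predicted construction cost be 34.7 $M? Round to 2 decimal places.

18.04

n = 7, Σx = 120, Σy = 231.6, Σxy = 4974.5, Σx² = 2618
Sxx = Σx² − (Σx)²/n = 2618 − 2057.142857 = 560.857143
Sxy = Σxy − (Σx)(Σy)/n = 4974.5 − 3970.285714 = 1004.214286
b = Sxy/Sxx = 1004.214286/560.857143 = 1.790499
a = ȳ − b·x̄ = 33.085714 − 1.790499·17.142857 = 2.391442
Set a + b·x = 34.7: x = (34.7 − 2.391442) / 1.790499 = 18.044441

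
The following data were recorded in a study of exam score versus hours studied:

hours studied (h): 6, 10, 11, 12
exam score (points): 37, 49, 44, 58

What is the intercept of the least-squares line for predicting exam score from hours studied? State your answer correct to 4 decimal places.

n = 4, Σx = 39, Σy = 188, Σxy = 1892, Σx² = 401
Sxx = Σx² − (Σx)²/n = 401 − 380.25 = 20.75
Sxy = Σxy − (Σx)(Σy)/n = 1892 − 1833 = 59
b = Sxy/Sxx = 59/20.75 = 2.843373
a = ȳ − b·x̄ = 47 − 2.843373·9.75 = 19.277108

19.2771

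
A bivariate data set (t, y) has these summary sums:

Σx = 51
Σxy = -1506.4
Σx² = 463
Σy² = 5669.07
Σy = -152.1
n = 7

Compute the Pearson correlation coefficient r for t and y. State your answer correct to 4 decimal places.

-0.8566

Sxx = Σx² − (Σx)²/n = 463 − 371.571429 = 91.428571
Sxy = Σxy − (Σx)(Σy)/n = -1506.4 − (-1108.157143) = -398.242857
Syy = Σy² − (Σy)²/n = 5669.07 − 3304.915714 = 2364.154286
r = Sxy/√(Sxx·Syy) = -398.242857/√(216151.248980) = -398.242857/464.920691 = -0.856582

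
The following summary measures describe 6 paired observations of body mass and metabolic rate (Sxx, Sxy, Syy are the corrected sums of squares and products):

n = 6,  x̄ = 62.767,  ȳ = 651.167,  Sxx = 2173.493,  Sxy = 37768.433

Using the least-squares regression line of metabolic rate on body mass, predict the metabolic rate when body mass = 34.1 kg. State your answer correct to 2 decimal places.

153.03

b = Sxy/Sxx = 37768.433/2173.493 = 17.376837
a = ȳ − b·x̄ = 651.167 − 17.376837·62.767 = -439.524911
ŷ(34.1) = a + b·34.1 = -439.524911 + 17.376837·34.1 = 153.025221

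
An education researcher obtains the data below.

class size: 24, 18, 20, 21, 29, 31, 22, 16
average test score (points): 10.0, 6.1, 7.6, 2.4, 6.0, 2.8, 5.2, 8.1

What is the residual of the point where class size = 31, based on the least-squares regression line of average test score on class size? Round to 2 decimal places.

-1.73

n = 8, Σx = 181, Σy = 48.2, Σxy = 1057, Σx² = 4283
Sxx = Σx² − (Σx)²/n = 4283 − 4095.125 = 187.875
Sxy = Σxy − (Σx)(Σy)/n = 1057 − 1090.525 = -33.525
b = Sxy/Sxx = -33.525/187.875 = -0.178443
a = ȳ − b·x̄ = 6.025 − (-0.178443)·22.625 = 10.062275
ŷ(31) = 10.062275 + (-0.178443)·31 = 4.530539
residual = y − ŷ = 2.8 − 4.530539 = -1.730539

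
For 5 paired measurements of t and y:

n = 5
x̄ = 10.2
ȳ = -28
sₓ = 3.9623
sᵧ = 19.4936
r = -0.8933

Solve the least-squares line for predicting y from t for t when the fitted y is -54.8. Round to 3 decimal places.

16.298

b = r · sᵧ/sₓ = -0.8933 · 19.4936/3.9623 = -4.394829
a = ȳ − b·x̄ = -28 − (-4.394829)·10.2 = 16.827261
Set a + b·x = -54.8: x = (-54.8 − 16.827261) / (-4.394829) = 16.298075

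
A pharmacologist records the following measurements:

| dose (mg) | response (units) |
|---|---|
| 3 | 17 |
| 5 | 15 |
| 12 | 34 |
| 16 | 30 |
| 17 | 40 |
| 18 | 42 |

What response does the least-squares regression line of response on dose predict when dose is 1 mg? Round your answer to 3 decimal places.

n = 6, Σx = 71, Σy = 178, Σxy = 2450, Σx² = 1047
Sxx = Σx² − (Σx)²/n = 1047 − 840.166667 = 206.833333
Sxy = Σxy − (Σx)(Σy)/n = 2450 − 2106.333333 = 343.666667
b = Sxy/Sxx = 343.666667/206.833333 = 1.661563
a = ȳ − b·x̄ = 29.666667 − 1.661563·11.833333 = 10.004835
ŷ(1) = a + b·1 = 10.004835 + 1.661563·1 = 11.666398

11.666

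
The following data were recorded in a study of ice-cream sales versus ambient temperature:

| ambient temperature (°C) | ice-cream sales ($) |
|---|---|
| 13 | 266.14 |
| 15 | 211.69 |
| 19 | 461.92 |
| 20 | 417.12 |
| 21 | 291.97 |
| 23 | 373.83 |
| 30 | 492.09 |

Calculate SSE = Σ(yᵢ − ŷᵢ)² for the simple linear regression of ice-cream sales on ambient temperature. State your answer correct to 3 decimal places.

n = 7, Σx = 141, Σy = 2514.76, Σxy = 53246.21, Σx² = 3025, Σy² = 970150.2544
Sxx = Σx² − (Σx)²/n = 3025 − 2840.142857 = 184.857143
Sxy = Σxy − (Σx)(Σy)/n = 53246.21 − 50654.451429 = 2591.758571
Syy = Σy² − (Σy)²/n = 970150.2544 − 903431.122514 = 66719.131886
b = Sxy/Sxx = 2591.758571/184.857143 = 14.020332
SSE = Syy − b·Sxy = 66719.131886 − 14.020332·2591.758571 = 30381.815465

30381.815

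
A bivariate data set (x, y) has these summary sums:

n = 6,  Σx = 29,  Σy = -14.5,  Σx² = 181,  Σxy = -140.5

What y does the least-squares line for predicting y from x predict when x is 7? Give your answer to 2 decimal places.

Sxx = Σx² − (Σx)²/n = 181 − 140.166667 = 40.833333
Sxy = Σxy − (Σx)(Σy)/n = -140.5 − (-70.083333) = -70.416667
b = Sxy/Sxx = -70.416667/40.833333 = -1.724490
a = ȳ − b·x̄ = -2.416667 − (-1.724490)·4.833333 = 5.918367
ŷ(7) = a + b·7 = 5.918367 + (-1.724490)·7 = -6.153061

-6.15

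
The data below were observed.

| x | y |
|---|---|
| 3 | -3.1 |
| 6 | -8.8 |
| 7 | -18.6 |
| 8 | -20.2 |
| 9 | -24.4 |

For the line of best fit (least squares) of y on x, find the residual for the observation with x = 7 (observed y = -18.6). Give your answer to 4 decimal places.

n = 5, Σx = 33, Σy = -75.1, Σxy = -573.5, Σx² = 239
Sxx = Σx² − (Σx)²/n = 239 − 217.8 = 21.2
Sxy = Σxy − (Σx)(Σy)/n = -573.5 − (-495.66) = -77.84
b = Sxy/Sxx = -77.84/21.2 = -3.671698
a = ȳ − b·x̄ = -15.02 − (-3.671698)·6.6 = 9.213208
ŷ(7) = 9.213208 + (-3.671698)·7 = -16.488679
residual = y − ŷ = -18.6 − (-16.488679) = -2.111321

-2.1113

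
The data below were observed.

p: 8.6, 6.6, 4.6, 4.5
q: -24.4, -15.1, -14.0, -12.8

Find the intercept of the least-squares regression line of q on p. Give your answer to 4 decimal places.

n = 4, Σx = 24.3, Σy = -66.3, Σxy = -431.5, Σx² = 158.93
Sxx = Σx² − (Σx)²/n = 158.93 − 147.6225 = 11.3075
Sxy = Σxy − (Σx)(Σy)/n = -431.5 − (-402.7725) = -28.7275
b = Sxy/Sxx = -28.7275/11.3075 = -2.540570
a = ȳ − b·x̄ = -16.575 − (-2.540570)·6.075 = -1.141035

-1.1410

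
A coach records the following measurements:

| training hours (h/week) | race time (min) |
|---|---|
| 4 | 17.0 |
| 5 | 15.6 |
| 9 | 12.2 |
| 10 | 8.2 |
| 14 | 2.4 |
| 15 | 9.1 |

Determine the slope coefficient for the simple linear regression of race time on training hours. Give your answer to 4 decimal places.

n = 6, Σx = 57, Σy = 64.5, Σxy = 507.9, Σx² = 643
Sxx = Σx² − (Σx)²/n = 643 − 541.5 = 101.5
Sxy = Σxy − (Σx)(Σy)/n = 507.9 − 612.75 = -104.85
b = Sxy/Sxx = -104.85/101.5 = -1.033005

-1.0330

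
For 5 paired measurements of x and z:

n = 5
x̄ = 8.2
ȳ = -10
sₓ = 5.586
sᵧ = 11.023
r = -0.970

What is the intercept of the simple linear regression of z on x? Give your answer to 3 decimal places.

b = r · sᵧ/sₓ = -0.97 · 11.023/5.586 = -1.914126
a = ȳ − b·x̄ = -10 − (-1.914126)·8.2 = 5.695836

5.696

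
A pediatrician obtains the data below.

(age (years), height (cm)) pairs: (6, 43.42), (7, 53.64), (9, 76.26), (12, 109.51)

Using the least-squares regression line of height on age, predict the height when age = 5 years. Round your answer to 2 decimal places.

n = 4, Σx = 34, Σy = 282.83, Σxy = 2636.46, Σx² = 310
Sxx = Σx² − (Σx)²/n = 310 − 289 = 21
Sxy = Σxy − (Σx)(Σy)/n = 2636.46 − 2404.055 = 232.405
b = Sxy/Sxx = 232.405/21 = 11.066905
a = ȳ − b·x̄ = 70.7075 − 11.066905·8.5 = -23.361190
ŷ(5) = a + b·5 = -23.361190 + 11.066905·5 = 31.973333

31.97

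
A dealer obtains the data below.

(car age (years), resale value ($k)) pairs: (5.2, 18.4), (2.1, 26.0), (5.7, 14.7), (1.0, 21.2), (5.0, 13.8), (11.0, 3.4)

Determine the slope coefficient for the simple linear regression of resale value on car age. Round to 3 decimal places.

-2.065

n = 6, Σx = 30, Σy = 97.5, Σxy = 361.67, Σx² = 210.94
Sxx = Σx² − (Σx)²/n = 210.94 − 150 = 60.94
Sxy = Σxy − (Σx)(Σy)/n = 361.67 − 487.5 = -125.83
b = Sxy/Sxx = -125.83/60.94 = -2.064818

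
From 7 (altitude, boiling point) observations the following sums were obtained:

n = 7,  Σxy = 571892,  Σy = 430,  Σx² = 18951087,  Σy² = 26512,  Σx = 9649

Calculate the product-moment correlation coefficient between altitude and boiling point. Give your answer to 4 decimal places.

-0.8866

Sxx = Σx² − (Σx)²/n = 18951087 − 13300457.285714 = 5650629.714286
Sxy = Σxy − (Σx)(Σy)/n = 571892 − 592724.285714 = -20832.285714
Syy = Σy² − (Σy)²/n = 26512 − 26414.285714 = 97.714286
r = Sxy/√(Sxx·Syy) = -20832.285714/√(552147246.367347) = -20832.285714/23497.813651 = -0.886563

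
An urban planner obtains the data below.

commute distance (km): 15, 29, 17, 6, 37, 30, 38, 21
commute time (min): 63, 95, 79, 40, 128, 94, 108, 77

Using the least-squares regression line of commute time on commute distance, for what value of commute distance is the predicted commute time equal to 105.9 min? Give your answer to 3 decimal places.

n = 8, Σx = 193, Σy = 684, Σxy = 18560, Σx² = 5545
Sxx = Σx² − (Σx)²/n = 5545 − 4656.125 = 888.875
Sxy = Σxy − (Σx)(Σy)/n = 18560 − 16501.5 = 2058.5
b = Sxy/Sxx = 2058.5/888.875 = 2.315849
a = ȳ − b·x̄ = 85.5 − 2.315849·24.125 = 29.630150
Set a + b·x = 105.9: x = (105.9 − 29.630150) / 2.315849 = 32.933866

32.934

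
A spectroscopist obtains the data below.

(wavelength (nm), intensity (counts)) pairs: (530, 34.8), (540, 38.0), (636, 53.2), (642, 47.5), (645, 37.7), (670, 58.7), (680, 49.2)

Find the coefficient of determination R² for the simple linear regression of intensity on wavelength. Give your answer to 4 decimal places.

n = 7, Σx = 4343, Σy = 319.1, Σxy = 200395.7, Σx² = 2716485, Σy² = 15029.15
Sxx = Σx² − (Σx)²/n = 2716485 − 2694521.285714 = 21963.714286
Sxy = Σxy − (Σx)(Σy)/n = 200395.7 − 197978.757143 = 2416.942857
Syy = Σy² − (Σy)²/n = 15029.15 − 14546.401429 = 482.748571
R² = Sxy²/(Sxx·Syy) = (2416.942857)²/(21963.714286·482.748571) = 0.550942

0.5509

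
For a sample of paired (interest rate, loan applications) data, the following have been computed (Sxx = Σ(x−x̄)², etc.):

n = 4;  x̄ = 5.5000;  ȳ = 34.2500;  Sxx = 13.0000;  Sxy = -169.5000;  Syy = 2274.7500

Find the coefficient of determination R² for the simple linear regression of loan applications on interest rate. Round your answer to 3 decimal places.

R² = Sxy²/(Sxx·Syy) = (-169.5)²/(13·2274.75) = 0.971544

0.972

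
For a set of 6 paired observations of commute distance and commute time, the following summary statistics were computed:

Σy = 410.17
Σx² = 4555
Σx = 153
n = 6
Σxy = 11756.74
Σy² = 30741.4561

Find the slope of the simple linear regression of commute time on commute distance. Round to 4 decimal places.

Sxx = Σx² − (Σx)²/n = 4555 − 3901.5 = 653.5
Sxy = Σxy − (Σx)(Σy)/n = 11756.74 − 10459.335 = 1297.405
b = Sxy/Sxx = 1297.405/653.5 = 1.985318

1.9853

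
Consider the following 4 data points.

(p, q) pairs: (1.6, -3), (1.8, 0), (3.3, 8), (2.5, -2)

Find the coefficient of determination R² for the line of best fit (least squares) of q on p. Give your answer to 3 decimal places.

n = 4, Σx = 9.2, Σy = 3, Σxy = 16.6, Σx² = 22.94, Σy² = 77
Sxx = Σx² − (Σx)²/n = 22.94 − 21.16 = 1.78
Sxy = Σxy − (Σx)(Σy)/n = 16.6 − 6.9 = 9.7
Syy = Σy² − (Σy)²/n = 77 − 2.25 = 74.75
R² = Sxy²/(Sxx·Syy) = (9.7)²/(1.78·74.75) = 0.707151

0.707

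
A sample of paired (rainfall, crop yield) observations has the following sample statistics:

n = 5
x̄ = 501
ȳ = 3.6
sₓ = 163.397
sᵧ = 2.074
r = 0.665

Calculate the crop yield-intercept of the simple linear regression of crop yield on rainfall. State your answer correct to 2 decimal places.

b = r · sᵧ/sₓ = 0.665 · 2.074/163.397 = 0.008441
a = ȳ − b·x̄ = 3.6 − 0.008441·501 = -0.628867

-0.63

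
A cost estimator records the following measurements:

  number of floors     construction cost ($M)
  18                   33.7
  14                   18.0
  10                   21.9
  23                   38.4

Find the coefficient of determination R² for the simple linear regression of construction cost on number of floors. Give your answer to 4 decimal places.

0.7692

n = 4, Σx = 65, Σy = 112, Σxy = 1960.8, Σx² = 1149, Σy² = 3413.86
Sxx = Σx² − (Σx)²/n = 1149 − 1056.25 = 92.75
Sxy = Σxy − (Σx)(Σy)/n = 1960.8 − 1820 = 140.8
Syy = Σy² − (Σy)²/n = 3413.86 − 3136 = 277.86
R² = Sxy²/(Sxx·Syy) = (140.8)²/(92.75·277.86) = 0.769246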